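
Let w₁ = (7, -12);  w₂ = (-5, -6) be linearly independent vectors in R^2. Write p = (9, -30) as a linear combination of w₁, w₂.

Solve the system with w₁, w₂ as columns and p as the right-hand side.
The system has the unique solution (α₁, α₂) = (2, 1).

p = 2w₁ + w₂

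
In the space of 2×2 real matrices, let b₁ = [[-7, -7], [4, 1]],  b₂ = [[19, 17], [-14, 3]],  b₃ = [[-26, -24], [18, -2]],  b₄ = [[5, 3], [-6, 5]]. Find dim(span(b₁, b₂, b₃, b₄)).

dim = 2

Represent each element by its coordinate vector in ℝ⁴.
Row-reduce the 4×4 matrix with these as rows.
The echelon form has 2 nonzero rows, so the rank is 2.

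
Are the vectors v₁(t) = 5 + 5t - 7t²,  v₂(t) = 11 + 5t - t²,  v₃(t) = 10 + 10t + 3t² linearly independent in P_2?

Write each element as a coordinate vector in ℝ³ using {1, t, t²}.
Row-reduce the matrix whose columns are v₁, v₂, v₃.
The reduction yields 3 nonzero rows, so the rank is 3.
Since rank = 3 (the number of vectors), the set is linearly independent.

linearly independent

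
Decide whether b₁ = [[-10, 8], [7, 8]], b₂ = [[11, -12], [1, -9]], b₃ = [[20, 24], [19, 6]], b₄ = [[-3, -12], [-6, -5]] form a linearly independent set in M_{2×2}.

linearly dependent

Take coordinates with respect to the standard basis {E₁₁, E₁₂, E₂₁, E₂₂}.
Form the 4×4 matrix with these as columns; its determinant is 0.
A zero determinant means the columns are linearly dependent.
Indeed b₂ - b₃ - 3b₄ = 0.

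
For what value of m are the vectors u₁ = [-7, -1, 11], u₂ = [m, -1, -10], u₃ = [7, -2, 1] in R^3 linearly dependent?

The vectors are dependent exactly when the determinant of the matrix with rows u₁, u₂, u₃ vanishes.
Expanding, det = 294 - 21*m.
Solving 294 - 21*m = 0 yields m = 14.

m = 14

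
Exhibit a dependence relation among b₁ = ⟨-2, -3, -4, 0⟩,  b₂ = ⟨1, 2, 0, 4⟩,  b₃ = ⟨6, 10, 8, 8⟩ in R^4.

Write the vectors as columns of a matrix and find a nonzero vector in its null space.
One solution (up to scaling) is (2, -2, 1).

2b₁ - 2b₂ + b₃ = 0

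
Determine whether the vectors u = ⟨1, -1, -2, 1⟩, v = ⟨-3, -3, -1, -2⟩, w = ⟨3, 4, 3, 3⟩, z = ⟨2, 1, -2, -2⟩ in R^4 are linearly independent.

Row-reduce the matrix whose columns are u, v, w, z.
The reduction yields 4 nonzero rows, so the rank is 4.
Since rank = 4 (the number of vectors), the set is linearly independent.

linearly independent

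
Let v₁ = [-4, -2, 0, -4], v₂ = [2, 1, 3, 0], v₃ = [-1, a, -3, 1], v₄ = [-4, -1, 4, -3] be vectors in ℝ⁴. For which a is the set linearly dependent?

a = -1/2

Place the vectors as rows of a 4×4 matrix; dependence ⇔ determinant zero.
Cofactor expansion gives det = 44*a + 22.
Setting this to zero gives a = -1/2.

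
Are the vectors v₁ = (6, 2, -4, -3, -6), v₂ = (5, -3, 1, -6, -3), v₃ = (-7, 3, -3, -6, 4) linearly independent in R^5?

linearly independent

Place the vectors as rows of a 3×5 matrix and reduce to echelon form.
The reduction yields 3 nonzero rows, so the rank is 3.
Since rank = 3 (the number of vectors), the set is linearly independent.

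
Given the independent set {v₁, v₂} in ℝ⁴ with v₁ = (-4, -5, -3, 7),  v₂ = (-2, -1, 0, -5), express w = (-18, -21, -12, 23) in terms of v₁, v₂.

w = 4v₁ + v₂

Solve the system with v₁, v₂ as columns and w as the right-hand side.
Back-substitution yields (c₁, c₂) = (4, 1).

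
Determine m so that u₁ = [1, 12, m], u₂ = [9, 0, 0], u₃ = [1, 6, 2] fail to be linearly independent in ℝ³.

Dependence holds iff the 3×3 matrix [u₁ u₂ u₃] is singular.
Expanding, det = 54*m - 216.
Solving 54*m - 216 = 0 yields m = 4.

m = 4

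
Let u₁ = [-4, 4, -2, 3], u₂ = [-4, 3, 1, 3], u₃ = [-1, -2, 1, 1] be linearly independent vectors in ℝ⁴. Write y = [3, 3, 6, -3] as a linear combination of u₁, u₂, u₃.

y = -3u₁ + 3u₂ - 3u₃

Set up the augmented matrix [u₁ | u₂ | u₃ | y] and row-reduce.
The system has the unique solution (α₁, α₂, α₃) = (-3, 3, -3).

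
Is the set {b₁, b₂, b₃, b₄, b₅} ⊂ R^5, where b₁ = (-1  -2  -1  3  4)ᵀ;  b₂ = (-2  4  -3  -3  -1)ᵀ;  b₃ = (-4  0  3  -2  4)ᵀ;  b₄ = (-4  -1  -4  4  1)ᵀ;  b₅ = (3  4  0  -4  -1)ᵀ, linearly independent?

linearly independent

The matrix [b₁|b₂|b₃|b₄|b₅] has determinant -516.
A nonzero determinant means the columns are linearly independent.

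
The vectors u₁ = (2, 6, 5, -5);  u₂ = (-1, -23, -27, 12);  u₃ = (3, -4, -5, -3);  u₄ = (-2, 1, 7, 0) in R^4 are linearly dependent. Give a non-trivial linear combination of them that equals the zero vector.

Set up α₁u₁ + … + α₄u₄ = 0 and solve the homogeneous system.
One solution (up to scaling) is (3, 1, -1, 1).

3u₁ + u₂ - u₃ + u₄ = 0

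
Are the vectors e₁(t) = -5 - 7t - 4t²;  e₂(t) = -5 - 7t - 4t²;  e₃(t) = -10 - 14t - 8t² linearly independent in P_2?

Write each element as a coordinate vector in ℝ³ using {1, t, t²}.
The matrix [e₁|e₂|e₃] has determinant 0.
A zero determinant means the columns are linearly dependent.

linearly dependent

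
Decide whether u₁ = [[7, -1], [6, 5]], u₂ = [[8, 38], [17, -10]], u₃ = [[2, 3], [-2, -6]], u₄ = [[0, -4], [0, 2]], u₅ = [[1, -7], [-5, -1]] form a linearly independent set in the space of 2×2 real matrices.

linearly dependent

Write each element as a coordinate vector in ℝ⁴ using {E₁₁, E₁₂, E₂₁, E₂₂}.
There are 5 vectors in a 4-dimensional space, so they cannot be linearly independent.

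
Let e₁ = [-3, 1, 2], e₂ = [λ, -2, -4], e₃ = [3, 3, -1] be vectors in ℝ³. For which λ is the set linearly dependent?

λ = 6

Place the vectors as rows of a 3×3 matrix; dependence ⇔ determinant zero.
Expanding, det = 7*λ - 42.
Setting this to zero gives λ = 6.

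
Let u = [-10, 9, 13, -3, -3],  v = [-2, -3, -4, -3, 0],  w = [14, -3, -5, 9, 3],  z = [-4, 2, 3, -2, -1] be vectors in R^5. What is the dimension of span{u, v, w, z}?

Row-reduce the 4×5 matrix with these as rows.
Exactly 2 pivots survive; hence the rank is 2.

2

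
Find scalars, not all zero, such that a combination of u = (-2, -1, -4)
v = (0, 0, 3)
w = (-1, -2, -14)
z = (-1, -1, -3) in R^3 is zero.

Row-reduce the matrix with u, v, w, z as columns; the null space gives the coefficients.
One solution (up to scaling) is (1, 3, 1, -3).

u + 3v + w - 3z = 0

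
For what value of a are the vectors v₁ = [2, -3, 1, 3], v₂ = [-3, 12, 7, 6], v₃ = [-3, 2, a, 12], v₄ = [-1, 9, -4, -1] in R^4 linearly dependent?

a = 59/3

The vectors are dependent exactly when the determinant of the matrix with rows v₁, v₂, v₃, v₄ vanishes.
Cofactor expansion gives det = 2950 - 150*a.
This vanishes exactly when a = 59/3.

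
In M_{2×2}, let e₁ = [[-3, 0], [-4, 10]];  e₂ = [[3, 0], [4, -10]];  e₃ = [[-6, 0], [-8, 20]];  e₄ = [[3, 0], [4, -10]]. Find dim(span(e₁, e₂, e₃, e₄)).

Represent each element by its coordinate vector in ℝ⁴.
Row-reduce the 4×4 matrix with these as rows.
The echelon form has 1 nonzero row, so the rank is 1.

dim = 1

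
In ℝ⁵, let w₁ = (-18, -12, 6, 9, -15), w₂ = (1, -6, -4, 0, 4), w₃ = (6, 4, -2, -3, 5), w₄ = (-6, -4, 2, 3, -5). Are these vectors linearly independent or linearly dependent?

linearly dependent

One vector is a scalar multiple of another, so the set is dependent.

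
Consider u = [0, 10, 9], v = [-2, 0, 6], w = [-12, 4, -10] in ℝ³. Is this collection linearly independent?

The matrix [u|v|w] has determinant -992.
A nonzero determinant means the columns are linearly independent.

linearly independent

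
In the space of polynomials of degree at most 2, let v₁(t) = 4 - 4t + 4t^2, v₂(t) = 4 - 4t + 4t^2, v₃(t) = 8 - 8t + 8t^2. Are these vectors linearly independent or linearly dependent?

linearly dependent

Take coordinates with respect to the standard basis {1, t, t^2}.
The matrix [v₁|v₂|v₃] has determinant 0.
A zero determinant means the columns are linearly dependent.
Indeed v₁ - v₂ = 0.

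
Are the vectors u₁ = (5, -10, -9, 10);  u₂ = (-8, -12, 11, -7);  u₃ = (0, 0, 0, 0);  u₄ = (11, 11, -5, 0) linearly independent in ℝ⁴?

linearly dependent

One of the vectors is the zero vector, so the set is linearly dependent.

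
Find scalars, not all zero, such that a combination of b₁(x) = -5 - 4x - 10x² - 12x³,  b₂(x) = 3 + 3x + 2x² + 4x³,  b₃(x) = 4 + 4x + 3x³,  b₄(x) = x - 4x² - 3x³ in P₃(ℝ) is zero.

Take coordinates with respect to {1, x, …, x³}.
Set up α₁b₁ + … + α₄b₄ = 0 and solve the homogeneous system.
One solution (up to scaling) is (1, 3, -1, -1).

b₁ + 3b₂ - b₃ - b₄ = 0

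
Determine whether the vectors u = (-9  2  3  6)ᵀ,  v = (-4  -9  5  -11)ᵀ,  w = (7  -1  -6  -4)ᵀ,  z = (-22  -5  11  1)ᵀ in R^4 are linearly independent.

Form the 4×4 matrix with these as columns; its determinant is 0.
A zero determinant means the columns are linearly dependent.
Indeed 2u + v - z = 0.

linearly dependent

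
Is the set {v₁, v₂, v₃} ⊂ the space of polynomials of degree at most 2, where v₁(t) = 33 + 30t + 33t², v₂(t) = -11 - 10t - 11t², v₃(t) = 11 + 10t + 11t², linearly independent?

linearly dependent

Write each element as a coordinate vector in ℝ³ using {1, t, t²}.
One vector is a scalar multiple of another, so the set is dependent.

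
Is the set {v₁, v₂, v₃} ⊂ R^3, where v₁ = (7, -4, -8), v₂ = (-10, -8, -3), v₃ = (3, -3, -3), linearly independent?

Place the vectors as rows of a 3×3 matrix and reduce to echelon form.
The reduction yields 3 nonzero rows, so the rank is 3.
Since rank = 3 (the number of vectors), the set is linearly independent.

linearly independent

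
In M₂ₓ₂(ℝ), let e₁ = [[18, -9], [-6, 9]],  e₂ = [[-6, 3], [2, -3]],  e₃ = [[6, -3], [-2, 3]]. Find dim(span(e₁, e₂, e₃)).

1

Pass to coordinate vectors with respect to the basis {E₁₁, E₁₂, E₂₁, E₂₂}.
Row-reduce the 3×4 matrix with these as rows.
Reduction leaves 1 leading entry, giving rank 1.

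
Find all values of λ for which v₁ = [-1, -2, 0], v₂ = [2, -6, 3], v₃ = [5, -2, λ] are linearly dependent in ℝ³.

λ = 18/5

Place the vectors as rows of a 3×3 matrix; dependence ⇔ determinant zero.
The determinant works out to 10*λ - 36.
This vanishes exactly when λ = 18/5.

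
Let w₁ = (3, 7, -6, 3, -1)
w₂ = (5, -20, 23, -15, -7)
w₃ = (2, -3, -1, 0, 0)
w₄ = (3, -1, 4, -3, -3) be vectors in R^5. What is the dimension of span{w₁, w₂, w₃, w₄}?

Apply Gaussian elimination to the matrix whose rows are w₁, w₂, w₃, w₄.
Exactly 3 pivots survive; hence the rank is 3.

dim = 3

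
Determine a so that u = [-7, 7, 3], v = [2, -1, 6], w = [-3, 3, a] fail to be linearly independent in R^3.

The set is linearly dependent precisely when det[u; v; w] = 0.
Expanding, det = 9 - 7*a.
Solving 9 - 7*a = 0 yields a = 9/7.

a = 9/7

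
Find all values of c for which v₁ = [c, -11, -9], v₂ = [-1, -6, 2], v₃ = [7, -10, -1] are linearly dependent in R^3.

Dependence holds iff the 3×3 matrix [v₁ v₂ v₃] is singular.
Cofactor expansion gives det = 26*c - 611.
Solving 26*c - 611 = 0 yields c = 47/2.

c = 47/2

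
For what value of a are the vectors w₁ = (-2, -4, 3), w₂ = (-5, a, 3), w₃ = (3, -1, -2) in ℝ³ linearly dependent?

The vectors are dependent exactly when the determinant of the matrix with rows w₁, w₂, w₃ vanishes.
Expanding, det = 13 - 5*a.
Solving 13 - 5*a = 0 yields a = 13/5.

a = 13/5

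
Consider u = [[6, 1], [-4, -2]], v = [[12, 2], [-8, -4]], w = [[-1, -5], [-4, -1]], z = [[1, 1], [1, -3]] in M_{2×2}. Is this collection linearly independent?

Take coordinates with respect to the standard basis {E₁₁, E₁₂, E₂₁, E₂₂}.
One vector is a scalar multiple of another, so the set is dependent.

linearly dependent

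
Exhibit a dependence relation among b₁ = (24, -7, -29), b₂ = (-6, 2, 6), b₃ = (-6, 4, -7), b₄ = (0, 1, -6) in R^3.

b₁ + 3b₂ + b₃ - 3b₄ = 0

Write the vectors as columns of a matrix and find a nonzero vector in its null space.
One solution (up to scaling) is (1, 3, 1, -3).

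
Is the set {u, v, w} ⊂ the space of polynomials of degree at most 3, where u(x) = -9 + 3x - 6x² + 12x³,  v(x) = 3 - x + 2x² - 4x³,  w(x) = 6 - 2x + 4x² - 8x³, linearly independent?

Take coordinates with respect to the standard basis {1, x, …, x³}.
Place the vectors as rows of a 3×4 matrix and reduce to echelon form.
The reduction yields 1 nonzero row, so the rank is 1.
Since rank 1 < 3, the set is linearly dependent.
Indeed u + 3v = 0.

linearly dependent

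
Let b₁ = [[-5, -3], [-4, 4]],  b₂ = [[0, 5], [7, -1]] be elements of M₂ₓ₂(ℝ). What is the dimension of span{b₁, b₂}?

Represent each element by its coordinate vector in ℝ⁴.
Form the matrix with b₁, b₂ as columns and reduce.
Exactly 2 pivots survive; hence the rank is 2.

dim = 2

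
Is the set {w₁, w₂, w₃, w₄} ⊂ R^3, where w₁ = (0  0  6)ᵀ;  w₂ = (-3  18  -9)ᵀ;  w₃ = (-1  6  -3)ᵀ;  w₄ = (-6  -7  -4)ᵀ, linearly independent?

linearly dependent

There are 4 vectors in a 3-dimensional space, so they cannot be linearly independent.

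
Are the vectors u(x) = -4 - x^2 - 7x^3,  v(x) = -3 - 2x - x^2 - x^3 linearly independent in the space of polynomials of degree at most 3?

linearly independent

Take coordinates with respect to the standard basis {1, x, …, x^3}.
Place the vectors as rows of a 2×4 matrix and reduce to echelon form.
The reduction yields 2 nonzero rows, so the rank is 2.
Since rank = 2 (the number of vectors), the set is linearly independent.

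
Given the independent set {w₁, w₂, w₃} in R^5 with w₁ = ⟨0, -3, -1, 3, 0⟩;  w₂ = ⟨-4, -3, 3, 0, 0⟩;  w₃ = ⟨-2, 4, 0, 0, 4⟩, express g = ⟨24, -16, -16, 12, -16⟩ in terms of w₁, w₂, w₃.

Write g = a₁w₁ + … + a₃w₃ and equate components.
Row-reducing the augmented matrix gives the unique coefficients (a₁, a₂, a₃) = (4, -4, -4).

g = 4w₁ - 4w₂ - 4w₃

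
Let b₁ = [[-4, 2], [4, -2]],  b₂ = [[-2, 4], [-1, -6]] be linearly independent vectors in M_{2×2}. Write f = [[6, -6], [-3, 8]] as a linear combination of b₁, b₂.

Work in coordinates with respect to the standard basis {E₁₁, E₁₂, E₂₁, E₂₂}.
Write f = a₁b₁ + a₂b₂ and equate components.
Back-substitution yields (a₁, a₂) = (-1, -1).

f = -b₁ - b₂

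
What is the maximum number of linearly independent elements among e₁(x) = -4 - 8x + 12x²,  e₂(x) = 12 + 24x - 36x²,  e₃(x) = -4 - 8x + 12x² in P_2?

1

Represent each element by its coordinate vector in ℝ³.
Apply Gaussian elimination to the matrix whose rows are e₁, e₂, e₃.
Exactly 1 pivot survives; hence the rank is 1.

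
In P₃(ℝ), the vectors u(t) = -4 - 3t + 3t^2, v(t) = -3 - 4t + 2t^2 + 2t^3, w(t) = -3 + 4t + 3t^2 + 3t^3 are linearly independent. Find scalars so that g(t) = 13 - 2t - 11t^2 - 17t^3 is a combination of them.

g = 2u - 4v - 3w

Work in coordinates with respect to the standard basis {1, t, …, t^3}.
Set up the augmented matrix [u | v | w | g] and row-reduce.
Row-reducing the augmented matrix gives the unique coefficients (a₁, a₂, a₃) = (2, -4, -3).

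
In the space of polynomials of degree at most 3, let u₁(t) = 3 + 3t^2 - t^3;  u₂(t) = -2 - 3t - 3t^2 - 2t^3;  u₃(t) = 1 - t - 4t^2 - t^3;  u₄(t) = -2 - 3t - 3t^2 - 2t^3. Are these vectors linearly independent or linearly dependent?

linearly dependent

Write each element as a coordinate vector in ℝ⁴ using {1, t, …, t^3}.
Two of the vectors are equal, giving an immediate dependence.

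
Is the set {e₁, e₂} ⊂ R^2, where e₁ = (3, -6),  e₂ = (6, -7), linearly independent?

linearly independent

Form the 2×2 matrix with these as columns; its determinant is 15.
A nonzero determinant means the columns are linearly independent.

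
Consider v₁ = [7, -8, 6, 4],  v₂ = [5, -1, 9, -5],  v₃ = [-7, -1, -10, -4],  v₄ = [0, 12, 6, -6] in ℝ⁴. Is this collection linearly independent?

Row-reduce the matrix whose columns are v₁, v₂, v₃, v₄.
The reduction yields 4 nonzero rows, so the rank is 4.
Since rank = 4 (the number of vectors), the set is linearly independent.

linearly independent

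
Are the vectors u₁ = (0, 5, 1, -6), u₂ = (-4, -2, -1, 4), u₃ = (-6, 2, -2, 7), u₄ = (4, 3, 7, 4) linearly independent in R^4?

linearly independent

The matrix [u₁|u₂|u₃|u₄] has determinant -1088.
A nonzero determinant means the columns are linearly independent.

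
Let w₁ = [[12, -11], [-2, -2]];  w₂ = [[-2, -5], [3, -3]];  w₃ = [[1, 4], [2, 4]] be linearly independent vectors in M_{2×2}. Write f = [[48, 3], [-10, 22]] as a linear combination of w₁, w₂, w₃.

Work in coordinates with respect to the standard basis {E₁₁, E₁₂, E₂₁, E₂₂}.
Since w₁, w₂, w₃ are independent, the coefficients expressing f are uniquely determined by a linear system.
The system has the unique solution (a₁, a₂, a₃) = (3, -4, 4).

f = 3w₁ - 4w₂ + 4w₃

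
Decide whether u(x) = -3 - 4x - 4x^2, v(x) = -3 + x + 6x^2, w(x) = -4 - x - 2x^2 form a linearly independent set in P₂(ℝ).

linearly independent

Write each element as a coordinate vector in ℝ³ using {1, x, x^2}.
Form the 3×3 matrix with these as columns; its determinant is 80.
A nonzero determinant means the columns are linearly independent.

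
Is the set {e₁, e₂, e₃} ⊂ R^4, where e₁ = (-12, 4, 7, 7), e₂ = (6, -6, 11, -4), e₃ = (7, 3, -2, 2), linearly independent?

linearly independent

Row-reduce the matrix whose columns are e₁, e₂, e₃.
The reduction yields 3 nonzero rows, so the rank is 3.
Since rank = 3 (the number of vectors), the set is linearly independent.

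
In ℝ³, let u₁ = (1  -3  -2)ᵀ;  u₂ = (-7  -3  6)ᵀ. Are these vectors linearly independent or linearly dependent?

linearly independent

Row-reduce the matrix whose columns are u₁, u₂.
The reduction yields 2 nonzero rows, so the rank is 2.
Since rank = 2 (the number of vectors), the set is linearly independent.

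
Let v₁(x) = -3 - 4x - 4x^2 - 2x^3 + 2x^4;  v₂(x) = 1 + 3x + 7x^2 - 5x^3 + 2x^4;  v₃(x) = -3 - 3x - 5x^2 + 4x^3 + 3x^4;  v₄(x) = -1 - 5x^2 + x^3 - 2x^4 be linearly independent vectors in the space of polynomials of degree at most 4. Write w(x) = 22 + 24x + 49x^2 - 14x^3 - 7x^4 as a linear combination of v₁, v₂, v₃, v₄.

w = -3v₁ + v₂ - 3v₃ - 3v₄

Take coordinate vectors relative to {1, x, …, x^4}.
Since v₁, v₂, v₃, v₄ are independent, the coefficients expressing w are uniquely determined by a linear system.
The system has the unique solution (a₁, …, a₄) = (-3, 1, -3, -3).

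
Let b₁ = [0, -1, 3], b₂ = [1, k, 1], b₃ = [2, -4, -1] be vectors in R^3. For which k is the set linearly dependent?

Place the vectors as rows of a 3×3 matrix; dependence ⇔ determinant zero.
The determinant works out to -6*k - 15.
Solving -6*k - 15 = 0 yields k = -5/2.

k = -5/2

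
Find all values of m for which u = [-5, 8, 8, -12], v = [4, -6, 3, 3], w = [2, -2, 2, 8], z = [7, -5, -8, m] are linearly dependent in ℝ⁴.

m = 57

Dependence holds iff the 4×4 matrix [u v w z] is singular.
Cofactor expansion gives det = 46*m - 2622.
Setting this to zero gives m = 57.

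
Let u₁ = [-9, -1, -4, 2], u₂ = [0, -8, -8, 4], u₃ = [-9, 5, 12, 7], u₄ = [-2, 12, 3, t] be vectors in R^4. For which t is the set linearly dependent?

t = -37/3

Dependence holds iff the 4×4 matrix [u₁ u₂ u₃ u₄] is singular.
Cofactor expansion gives det = 720*t + 8880.
Solving 720*t + 8880 = 0 yields t = -37/3.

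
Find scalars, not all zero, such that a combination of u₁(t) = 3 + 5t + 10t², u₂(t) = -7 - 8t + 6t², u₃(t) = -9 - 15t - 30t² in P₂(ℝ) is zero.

Pass to coordinate vectors relative to the basis {1, t, t²}.
Row-reduce the matrix with u₁, u₂, u₃ as columns; the null space gives the coefficients.
The free variable yields coefficients (3, 0, 1) (any nonzero multiple also works).

3u₁ + u₃ = 0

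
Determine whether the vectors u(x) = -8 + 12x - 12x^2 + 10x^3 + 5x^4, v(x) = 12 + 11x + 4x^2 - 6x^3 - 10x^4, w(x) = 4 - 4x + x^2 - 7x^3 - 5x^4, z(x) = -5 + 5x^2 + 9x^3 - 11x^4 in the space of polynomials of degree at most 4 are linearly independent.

Write each element as a coordinate vector in ℝ⁵ using {1, x, …, x^4}.
Row-reduce the matrix whose columns are u, v, w, z.
The reduction yields 4 nonzero rows, so the rank is 4.
Since rank = 4 (the number of vectors), the set is linearly independent.

linearly independent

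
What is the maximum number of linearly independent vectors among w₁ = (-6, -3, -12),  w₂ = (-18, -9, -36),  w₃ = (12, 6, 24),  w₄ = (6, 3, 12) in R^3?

Apply Gaussian elimination to the matrix whose rows are w₁, w₂, w₃, w₄.
The echelon form has 1 nonzero row, so the rank is 1.
(With 4 elements in a 3-dimensional space the rank is at most 3.)

1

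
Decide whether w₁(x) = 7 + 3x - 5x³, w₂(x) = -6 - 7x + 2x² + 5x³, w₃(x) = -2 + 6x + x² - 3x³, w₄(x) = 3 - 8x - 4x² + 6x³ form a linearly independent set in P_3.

linearly dependent

Write each element as a coordinate vector in ℝ⁴ using {1, x, …, x³}.
Row-reduce the matrix whose columns are w₁, w₂, w₃, w₄.
The reduction yields 3 nonzero rows, so the rank is 3.
Since rank 3 < 4, the set is linearly dependent.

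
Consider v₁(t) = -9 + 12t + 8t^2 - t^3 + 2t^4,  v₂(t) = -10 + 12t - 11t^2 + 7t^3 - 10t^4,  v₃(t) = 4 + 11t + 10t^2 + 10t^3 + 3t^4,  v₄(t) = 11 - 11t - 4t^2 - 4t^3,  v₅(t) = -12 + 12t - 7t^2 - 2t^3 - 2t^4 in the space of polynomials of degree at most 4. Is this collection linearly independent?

Write each element as a coordinate vector in ℝ⁵ using {1, t, …, t^4}.
Place the vectors as rows of a 5×5 matrix and reduce to echelon form.
The reduction yields 5 nonzero rows, so the rank is 5.
Since rank = 5 (the number of vectors), the set is linearly independent.

linearly independent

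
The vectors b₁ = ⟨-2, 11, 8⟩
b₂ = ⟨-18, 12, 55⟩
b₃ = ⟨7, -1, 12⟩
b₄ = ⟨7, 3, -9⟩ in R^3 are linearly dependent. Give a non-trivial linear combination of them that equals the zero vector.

2b₁ - b₂ + b₃ - 3b₄ = 0

Solve the homogeneous system with b₁, b₂, b₃, b₄ as columns by row-reducing the coefficient matrix.
The free variable yields coefficients (2, -1, 1, -3) (any nonzero multiple also works).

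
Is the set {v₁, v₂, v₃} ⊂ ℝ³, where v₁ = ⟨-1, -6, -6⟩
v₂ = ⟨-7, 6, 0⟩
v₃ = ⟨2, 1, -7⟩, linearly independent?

Row-reduce the matrix whose columns are v₁, v₂, v₃.
The reduction yields 3 nonzero rows, so the rank is 3.
Since rank = 3 (the number of vectors), the set is linearly independent.

linearly independent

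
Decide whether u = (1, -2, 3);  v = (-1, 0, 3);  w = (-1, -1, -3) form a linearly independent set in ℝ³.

linearly independent

Form the 3×3 matrix with these as columns; its determinant is 18.
A nonzero determinant means the columns are linearly independent.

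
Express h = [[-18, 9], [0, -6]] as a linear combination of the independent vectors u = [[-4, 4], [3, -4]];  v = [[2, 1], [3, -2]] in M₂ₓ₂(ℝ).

h = 3u - 3v

Work in coordinates with respect to the standard basis {E₁₁, E₁₂, E₂₁, E₂₂}.
Solve the system with u, v as columns and h as the right-hand side.
The system has the unique solution (α₁, α₂) = (3, -3).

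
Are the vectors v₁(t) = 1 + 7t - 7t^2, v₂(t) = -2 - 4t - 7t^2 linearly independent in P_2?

Write each element as a coordinate vector in ℝ³ using {1, t, t^2}.
Row-reduce the matrix whose columns are v₁, v₂.
The reduction yields 2 nonzero rows, so the rank is 2.
Since rank = 2 (the number of vectors), the set is linearly independent.

linearly independent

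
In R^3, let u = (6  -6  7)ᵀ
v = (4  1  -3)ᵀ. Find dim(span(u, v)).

2

Put the 3×2 matrix [u|v] into echelon form.
There are 2 pivot columns, so rank = 2.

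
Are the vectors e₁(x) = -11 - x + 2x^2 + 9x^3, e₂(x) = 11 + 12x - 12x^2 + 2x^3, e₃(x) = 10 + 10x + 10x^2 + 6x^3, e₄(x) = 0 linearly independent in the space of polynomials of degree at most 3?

Take coordinates with respect to the standard basis {1, x, …, x^3}.
One of the vectors is the zero vector, so the set is linearly dependent.

linearly dependent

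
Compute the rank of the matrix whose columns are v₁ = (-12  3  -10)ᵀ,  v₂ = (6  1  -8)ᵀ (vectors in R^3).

rank 2

Form the matrix with v₁, v₂ as columns and reduce.
There are 2 pivot columns, so rank = 2.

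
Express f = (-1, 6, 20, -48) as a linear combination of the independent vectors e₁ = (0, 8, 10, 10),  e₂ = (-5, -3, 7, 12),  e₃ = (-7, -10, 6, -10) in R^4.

Solve the system with e₁, e₂, e₃ as columns and f as the right-hand side.
Back-substitution yields (c₁, c₂, c₃) = (3, -4, 3).

f = 3e₁ - 4e₂ + 3e₃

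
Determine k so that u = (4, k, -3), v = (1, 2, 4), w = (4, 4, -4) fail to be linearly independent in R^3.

k = 21/5

The vectors are dependent exactly when the determinant of the matrix with rows u, v, w vanishes.
The determinant works out to 20*k - 84.
Setting this to zero gives k = 21/5.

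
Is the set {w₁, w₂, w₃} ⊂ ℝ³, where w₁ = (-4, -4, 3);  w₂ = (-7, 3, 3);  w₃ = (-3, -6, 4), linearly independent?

linearly independent

Place the vectors as rows of a 3×3 matrix and reduce to echelon form.
The reduction yields 3 nonzero rows, so the rank is 3.
Since rank = 3 (the number of vectors), the set is linearly independent.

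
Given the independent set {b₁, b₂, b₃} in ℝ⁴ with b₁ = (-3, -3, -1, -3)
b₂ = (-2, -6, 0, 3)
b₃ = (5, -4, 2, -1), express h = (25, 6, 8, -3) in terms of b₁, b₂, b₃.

h = -2b₁ - 2b₂ + 3b₃

Solve the system with b₁, b₂, b₃ as columns and h as the right-hand side.
Row-reducing the augmented matrix gives the unique coefficients (α₁, α₂, α₃) = (-2, -2, 3).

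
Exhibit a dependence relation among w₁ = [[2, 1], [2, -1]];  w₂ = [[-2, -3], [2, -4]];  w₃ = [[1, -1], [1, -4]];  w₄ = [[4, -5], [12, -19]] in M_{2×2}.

Pass to coordinate vectors relative to the basis {E₁₁, E₁₂, E₂₁, E₂₂}.
Row-reduce the matrix with w₁, w₂, w₃, w₄ as columns; the null space gives the coefficients.
A generator of the null space is (3, 2, 2, -1).

3w₁ + 2w₂ + 2w₃ - w₄ = 0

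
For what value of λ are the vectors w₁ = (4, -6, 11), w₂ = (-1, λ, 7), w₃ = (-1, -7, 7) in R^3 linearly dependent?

The set is linearly dependent precisely when det[w₁; w₂; w₃] = 0.
The determinant works out to 39*λ + 273.
This vanishes exactly when λ = -7.

λ = -7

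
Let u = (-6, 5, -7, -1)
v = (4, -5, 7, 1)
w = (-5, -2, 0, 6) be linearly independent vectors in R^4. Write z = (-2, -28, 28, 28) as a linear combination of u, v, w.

z = -u + 3v + 4w

Write z = a₁u + … + a₃w and equate components.
Back-substitution yields (a₁, a₂, a₃) = (-1, 3, 4).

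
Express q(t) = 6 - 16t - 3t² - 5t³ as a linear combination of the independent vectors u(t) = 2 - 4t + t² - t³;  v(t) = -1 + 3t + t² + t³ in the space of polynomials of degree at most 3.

Work in coordinates with respect to the standard basis {1, t, …, t³}.
Write q = a₁u + a₂v and equate components.
The system has the unique solution (a₁, a₂) = (1, -4).

q = u - 4v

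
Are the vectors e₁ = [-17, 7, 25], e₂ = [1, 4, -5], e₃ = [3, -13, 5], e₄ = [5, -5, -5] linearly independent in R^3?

linearly dependent

There are 4 vectors in a 3-dimensional space, so they cannot be linearly independent.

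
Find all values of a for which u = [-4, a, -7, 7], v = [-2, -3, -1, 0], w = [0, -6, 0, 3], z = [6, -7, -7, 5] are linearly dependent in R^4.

The vectors are dependent exactly when the determinant of the matrix with rows u, v, w, z vanishes.
Cofactor expansion gives det = 60*a + 1380.
This vanishes exactly when a = -23.

a = -23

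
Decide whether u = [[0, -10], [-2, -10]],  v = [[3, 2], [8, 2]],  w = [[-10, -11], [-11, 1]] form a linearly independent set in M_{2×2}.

Take coordinates with respect to the standard basis {E₁₁, E₁₂, E₂₁, E₂₂}.
Row-reduce the matrix whose columns are u, v, w.
The reduction yields 3 nonzero rows, so the rank is 3.
Since rank = 3 (the number of vectors), the set is linearly independent.

linearly independent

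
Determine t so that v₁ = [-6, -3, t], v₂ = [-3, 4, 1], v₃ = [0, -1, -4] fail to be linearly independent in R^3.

Place the vectors as rows of a 3×3 matrix; dependence ⇔ determinant zero.
Cofactor expansion gives det = 3*t + 126.
Setting this to zero gives t = -42.

t = -42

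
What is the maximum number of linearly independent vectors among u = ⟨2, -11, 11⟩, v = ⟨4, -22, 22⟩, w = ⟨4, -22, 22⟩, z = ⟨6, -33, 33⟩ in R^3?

1

Apply Gaussian elimination to the matrix whose rows are u, v, w, z.
Exactly 1 pivot survives; hence the rank is 1.
(With 4 elements in a 3-dimensional space the rank is at most 3.)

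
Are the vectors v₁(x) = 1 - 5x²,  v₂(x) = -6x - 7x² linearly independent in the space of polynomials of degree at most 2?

linearly independent

Write each element as a coordinate vector in ℝ³ using {1, x, x²}.
Row-reduce the matrix whose columns are v₁, v₂.
The reduction yields 2 nonzero rows, so the rank is 2.
Since rank = 2 (the number of vectors), the set is linearly independent.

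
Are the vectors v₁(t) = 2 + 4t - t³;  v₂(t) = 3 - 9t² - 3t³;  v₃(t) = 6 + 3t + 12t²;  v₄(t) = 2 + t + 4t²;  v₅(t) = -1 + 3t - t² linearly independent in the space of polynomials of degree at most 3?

linearly dependent

Write each element as a coordinate vector in ℝ⁴ using {1, t, …, t³}.
There are 5 vectors in a 4-dimensional space, so they cannot be linearly independent.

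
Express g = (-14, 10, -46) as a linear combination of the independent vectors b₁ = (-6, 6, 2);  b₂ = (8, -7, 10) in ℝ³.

Set up the augmented matrix [b₁ | b₂ | g] and row-reduce.
Row-reducing the augmented matrix gives the unique coefficients (c₁, c₂) = (-3, -4).

g = -3b₁ - 4b₂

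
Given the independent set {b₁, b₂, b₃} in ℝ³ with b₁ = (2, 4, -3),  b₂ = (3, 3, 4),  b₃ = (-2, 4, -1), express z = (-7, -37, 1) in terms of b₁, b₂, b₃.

z = -3b₁ - 3b₂ - 4b₃

Since b₁, b₂, b₃ are independent, the coefficients expressing z are uniquely determined by a linear system.
Back-substitution yields (a₁, a₂, a₃) = (-3, -3, -4).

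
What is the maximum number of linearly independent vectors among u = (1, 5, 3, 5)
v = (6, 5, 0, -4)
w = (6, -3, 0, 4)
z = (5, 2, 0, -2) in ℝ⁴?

4

Row-reduce the 4×4 matrix with these as rows.
The echelon form has 4 nonzero rows, so the rank is 4.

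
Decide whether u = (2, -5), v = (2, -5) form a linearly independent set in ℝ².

linearly dependent

Two of the vectors are equal, giving an immediate dependence.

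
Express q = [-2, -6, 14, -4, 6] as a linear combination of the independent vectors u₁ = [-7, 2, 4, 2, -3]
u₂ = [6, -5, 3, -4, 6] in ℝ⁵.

q = 2u₁ + 2u₂

Solve the system with u₁, u₂ as columns and q as the right-hand side.
Row-reducing the augmented matrix gives the unique coefficients (c₁, c₂) = (2, 2).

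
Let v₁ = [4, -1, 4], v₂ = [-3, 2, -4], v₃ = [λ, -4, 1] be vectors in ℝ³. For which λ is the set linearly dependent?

Dependence holds iff the 3×3 matrix [v₁ v₂ v₃] is singular.
The determinant works out to -4*λ - 11.
This vanishes exactly when λ = -11/4.

λ = -11/4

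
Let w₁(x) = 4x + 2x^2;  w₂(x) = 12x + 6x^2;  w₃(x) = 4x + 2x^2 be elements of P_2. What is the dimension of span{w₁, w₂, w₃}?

Use coordinates relative to {1, x, x^2}.
Form the matrix with w₁, w₂, w₃ as columns and reduce.
There is 1 pivot column, so rank = 1.

1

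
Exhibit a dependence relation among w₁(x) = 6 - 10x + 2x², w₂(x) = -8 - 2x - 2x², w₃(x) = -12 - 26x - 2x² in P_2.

2w₁ + 3w₂ - w₃ = 0

Pass to coordinate vectors relative to the basis {1, x, x²}.
Write the vectors as columns of a matrix and find a nonzero vector in its null space.
A generator of the null space is (2, 3, -1).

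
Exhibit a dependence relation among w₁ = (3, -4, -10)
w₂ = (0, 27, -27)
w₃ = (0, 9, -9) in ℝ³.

Write the vectors as columns of a matrix and find a nonzero vector in its null space.
A generator of the null space is (0, 1, -3).

w₂ - 3w₃ = 0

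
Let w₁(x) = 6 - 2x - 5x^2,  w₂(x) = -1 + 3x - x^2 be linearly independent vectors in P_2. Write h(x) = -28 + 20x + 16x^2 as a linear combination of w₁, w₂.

Identify each element with its coordinate vector in ℝ³ via {1, x, x^2}.
Set up the augmented matrix [w₁ | w₂ | h] and row-reduce.
Row-reducing the augmented matrix gives the unique coefficients (a₁, a₂) = (-4, 4).

h = -4w₁ + 4w₂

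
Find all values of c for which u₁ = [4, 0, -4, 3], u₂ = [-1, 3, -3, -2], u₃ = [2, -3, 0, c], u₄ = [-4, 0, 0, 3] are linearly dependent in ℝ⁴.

The set is linearly dependent precisely when det[u₁; u₂; u₃; u₄] = 0.
Cofactor expansion gives det = 48*c - 276.
Solving 48*c - 276 = 0 yields c = 23/4.

c = 23/4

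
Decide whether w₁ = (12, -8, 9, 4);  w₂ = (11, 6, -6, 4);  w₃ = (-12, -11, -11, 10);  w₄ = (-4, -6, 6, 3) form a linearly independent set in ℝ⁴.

linearly independent

Form the 4×4 matrix with these as columns; its determinant is -15631.
A nonzero determinant means the columns are linearly independent.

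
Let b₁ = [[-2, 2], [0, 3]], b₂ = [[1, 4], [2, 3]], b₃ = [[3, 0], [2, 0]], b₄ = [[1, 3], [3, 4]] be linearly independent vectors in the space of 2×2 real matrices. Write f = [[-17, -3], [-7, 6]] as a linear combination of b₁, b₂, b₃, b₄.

f = 2b₁ - 4b₂ - 4b₃ + 3b₄

Take coordinate vectors relative to {E₁₁, E₁₂, E₂₁, E₂₂}.
Write f = c₁b₁ + … + c₄b₄ and equate components.
Row-reducing the augmented matrix gives the unique coefficients (c₁, …, c₄) = (2, -4, -4, 3).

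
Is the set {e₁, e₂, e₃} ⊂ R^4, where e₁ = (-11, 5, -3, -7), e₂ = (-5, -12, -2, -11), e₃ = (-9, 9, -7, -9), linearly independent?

Row-reduce the matrix whose columns are e₁, e₂, e₃.
The reduction yields 3 nonzero rows, so the rank is 3.
Since rank = 3 (the number of vectors), the set is linearly independent.

linearly independent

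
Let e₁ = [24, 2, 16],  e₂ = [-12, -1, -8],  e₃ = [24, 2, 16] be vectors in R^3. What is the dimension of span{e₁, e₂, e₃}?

Put the 3×3 matrix [e₁|e₂|e₃] into echelon form.
Reduction leaves 1 leading entry, giving rank 1.

dim = 1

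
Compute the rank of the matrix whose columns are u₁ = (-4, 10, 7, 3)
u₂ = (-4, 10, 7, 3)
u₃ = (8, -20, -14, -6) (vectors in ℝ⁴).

rank 1

Form the matrix with u₁, u₂, u₃ as columns and reduce.
The echelon form has 1 nonzero row, so the rank is 1.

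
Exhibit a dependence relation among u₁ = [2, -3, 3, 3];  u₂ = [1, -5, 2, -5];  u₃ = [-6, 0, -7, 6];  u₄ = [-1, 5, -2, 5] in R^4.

Solve the homogeneous system with u₁, u₂, u₃, u₄ as columns by row-reducing the coefficient matrix.
The free variable yields coefficients (0, 1, 0, 1) (any nonzero multiple also works).

u₂ + u₄ = 0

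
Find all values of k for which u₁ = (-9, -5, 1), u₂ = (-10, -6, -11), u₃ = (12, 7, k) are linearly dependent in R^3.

The set is linearly dependent precisely when det[u₁; u₂; u₃] = 0.
Cofactor expansion gives det = 4*k - 31.
Setting this to zero gives k = 31/4.

k = 31/4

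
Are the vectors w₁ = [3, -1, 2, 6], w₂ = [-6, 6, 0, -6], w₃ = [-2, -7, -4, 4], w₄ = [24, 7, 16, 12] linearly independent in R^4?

linearly dependent

The matrix [w₁|w₂|w₃|w₄] has determinant 0.
A zero determinant means the columns are linearly dependent.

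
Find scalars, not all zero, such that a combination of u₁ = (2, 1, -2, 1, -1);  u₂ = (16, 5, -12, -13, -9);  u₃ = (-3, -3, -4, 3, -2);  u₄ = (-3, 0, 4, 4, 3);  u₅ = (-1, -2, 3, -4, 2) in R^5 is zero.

Set up α₁u₁ + … + α₅u₅ = 0 and solve the homogeneous system.
The free variable yields coefficients (2, -1, -1, -3, 0) (any nonzero multiple also works).

2u₁ - u₂ - u₃ - 3u₄ = 0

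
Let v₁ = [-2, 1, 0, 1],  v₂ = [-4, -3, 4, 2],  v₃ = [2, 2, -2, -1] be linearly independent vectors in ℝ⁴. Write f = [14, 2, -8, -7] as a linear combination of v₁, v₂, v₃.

Write f = c₁v₁ + … + c₃v₃ and equate components.
Row-reducing the augmented matrix gives the unique coefficients (c₁, c₂, c₃) = (-3, -3, -2).

f = -3v₁ - 3v₂ - 2v₃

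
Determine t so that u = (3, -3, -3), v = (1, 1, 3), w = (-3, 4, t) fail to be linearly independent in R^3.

t = 5

Place the vectors as rows of a 3×3 matrix; dependence ⇔ determinant zero.
Expanding, det = 6*t - 30.
Setting this to zero gives t = 5.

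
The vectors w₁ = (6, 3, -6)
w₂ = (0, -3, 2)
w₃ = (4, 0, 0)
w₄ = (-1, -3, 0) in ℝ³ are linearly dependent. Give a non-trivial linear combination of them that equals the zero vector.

w₁ + 3w₂ - 2w₃ - 2w₄ = 0

Set up α₁w₁ + … + α₄w₄ = 0 and solve the homogeneous system.
The free variable yields coefficients (1, 3, -2, -2) (any nonzero multiple also works).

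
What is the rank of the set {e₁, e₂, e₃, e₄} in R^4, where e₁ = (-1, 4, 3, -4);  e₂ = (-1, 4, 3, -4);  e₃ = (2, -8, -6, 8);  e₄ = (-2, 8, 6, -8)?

1

Row-reduce the 4×4 matrix with these as rows.
The echelon form has 1 nonzero row, so the rank is 1.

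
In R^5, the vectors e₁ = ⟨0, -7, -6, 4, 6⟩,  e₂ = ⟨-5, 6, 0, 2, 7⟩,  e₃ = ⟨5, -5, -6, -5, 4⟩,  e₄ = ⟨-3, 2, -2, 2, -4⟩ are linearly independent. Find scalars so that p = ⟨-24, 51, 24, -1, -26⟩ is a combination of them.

Write p = a₁e₁ + … + a₄e₄ and equate components.
The system has the unique solution (a₁, …, a₄) = (-4, 2, -1, 3).

p = -4e₁ + 2e₂ - e₃ + 3e₄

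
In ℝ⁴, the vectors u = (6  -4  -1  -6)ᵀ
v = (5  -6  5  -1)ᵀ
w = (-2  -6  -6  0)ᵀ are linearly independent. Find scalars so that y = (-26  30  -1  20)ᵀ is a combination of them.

y = -3u - 2v - w

Write y = α₁u + … + α₃w and equate components.
The system has the unique solution (α₁, α₂, α₃) = (-3, -2, -1).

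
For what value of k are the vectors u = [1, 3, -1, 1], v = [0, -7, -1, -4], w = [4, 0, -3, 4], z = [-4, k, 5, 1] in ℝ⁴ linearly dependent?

Dependence holds iff the 4×4 matrix [u v w z] is singular.
The determinant works out to 4*k + 1.
This vanishes exactly when k = -1/4.

k = -1/4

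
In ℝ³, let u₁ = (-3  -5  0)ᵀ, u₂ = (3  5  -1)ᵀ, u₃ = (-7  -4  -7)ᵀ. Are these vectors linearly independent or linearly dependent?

Row-reduce the matrix whose columns are u₁, u₂, u₃.
The reduction yields 3 nonzero rows, so the rank is 3.
Since rank = 3 (the number of vectors), the set is linearly independent.

linearly independent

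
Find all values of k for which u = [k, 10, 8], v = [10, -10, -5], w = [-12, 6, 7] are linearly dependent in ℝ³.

The vectors are dependent exactly when the determinant of the matrix with rows u, v, w vanishes.
The determinant works out to -40*k - 580.
This vanishes exactly when k = -29/2.

k = -29/2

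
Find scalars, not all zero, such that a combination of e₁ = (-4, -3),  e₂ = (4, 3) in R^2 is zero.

e₁ + e₂ = 0

Set up α₁e₁ + α₂e₂ = 0 and solve the homogeneous system.
One solution (up to scaling) is (1, 1).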